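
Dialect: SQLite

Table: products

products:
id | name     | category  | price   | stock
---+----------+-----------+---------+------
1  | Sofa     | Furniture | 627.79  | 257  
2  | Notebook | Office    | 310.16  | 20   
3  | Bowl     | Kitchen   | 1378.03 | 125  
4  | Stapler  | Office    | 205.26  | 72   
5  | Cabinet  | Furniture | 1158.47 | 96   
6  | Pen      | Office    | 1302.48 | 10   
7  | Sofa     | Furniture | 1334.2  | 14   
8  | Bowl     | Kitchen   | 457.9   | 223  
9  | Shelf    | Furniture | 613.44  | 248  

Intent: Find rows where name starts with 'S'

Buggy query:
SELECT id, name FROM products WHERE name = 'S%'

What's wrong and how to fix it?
Bug: Wildcards only work with LIKE; '=' treats '%' as a literal character

Fix: Replace '=' with LIKE so 'S%' is treated as a pattern

Corrected query:
SELECT id, name FROM products WHERE name LIKE 'S%'

Result:
id | name   
---+--------
1  | Sofa   
4  | Stapler
7  | Sofa   
9  | Shelf  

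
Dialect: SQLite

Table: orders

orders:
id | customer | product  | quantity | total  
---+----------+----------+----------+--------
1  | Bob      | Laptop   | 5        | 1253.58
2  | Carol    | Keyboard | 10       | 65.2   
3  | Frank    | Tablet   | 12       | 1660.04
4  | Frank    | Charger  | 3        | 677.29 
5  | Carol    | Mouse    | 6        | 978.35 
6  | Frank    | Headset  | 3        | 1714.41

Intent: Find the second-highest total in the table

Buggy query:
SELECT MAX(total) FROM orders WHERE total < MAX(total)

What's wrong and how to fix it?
Bug: The inner MAX is an aggregate inside WHERE, which is not allowed

Fix: Put the inner MAX in a scalar subquery

Corrected query:
SELECT MAX(total) FROM orders WHERE total < (SELECT MAX(total) FROM orders)

Result:
MAX(total)
----------
1660.04   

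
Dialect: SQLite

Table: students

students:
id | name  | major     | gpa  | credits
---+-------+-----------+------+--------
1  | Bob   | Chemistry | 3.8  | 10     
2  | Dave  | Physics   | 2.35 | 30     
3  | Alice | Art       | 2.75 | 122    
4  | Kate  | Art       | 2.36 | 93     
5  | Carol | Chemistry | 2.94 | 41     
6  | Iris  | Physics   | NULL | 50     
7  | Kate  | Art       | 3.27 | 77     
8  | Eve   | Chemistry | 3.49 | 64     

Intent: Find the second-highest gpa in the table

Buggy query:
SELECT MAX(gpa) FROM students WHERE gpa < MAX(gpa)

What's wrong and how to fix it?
Bug: MAX(gpa) on the right of the comparison is an aggregate-in-WHERE error

Fix: Compute the overall MAX in a subquery, then take MAX of rows below it

Corrected query:
SELECT MAX(gpa) FROM students WHERE gpa < (SELECT MAX(gpa) FROM students)

Result:
MAX(gpa)
--------
3.49    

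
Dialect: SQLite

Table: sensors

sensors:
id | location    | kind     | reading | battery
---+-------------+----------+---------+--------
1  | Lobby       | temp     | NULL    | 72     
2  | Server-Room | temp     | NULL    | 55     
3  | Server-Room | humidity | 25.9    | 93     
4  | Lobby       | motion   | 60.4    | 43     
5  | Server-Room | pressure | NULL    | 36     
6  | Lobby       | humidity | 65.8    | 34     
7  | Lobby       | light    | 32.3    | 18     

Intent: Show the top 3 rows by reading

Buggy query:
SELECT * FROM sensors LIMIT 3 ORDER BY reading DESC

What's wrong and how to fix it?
Bug: LIMIT must come after ORDER BY

Fix: Swap the clauses: ORDER BY first, then LIMIT

Corrected query:
SELECT * FROM sensors ORDER BY reading DESC LIMIT 3

Result:
id | location | kind     | reading | battery
---+----------+----------+---------+--------
6  | Lobby    | humidity | 65.8    | 34     
4  | Lobby    | motion   | 60.4    | 43     
7  | Lobby    | light    | 32.3    | 18     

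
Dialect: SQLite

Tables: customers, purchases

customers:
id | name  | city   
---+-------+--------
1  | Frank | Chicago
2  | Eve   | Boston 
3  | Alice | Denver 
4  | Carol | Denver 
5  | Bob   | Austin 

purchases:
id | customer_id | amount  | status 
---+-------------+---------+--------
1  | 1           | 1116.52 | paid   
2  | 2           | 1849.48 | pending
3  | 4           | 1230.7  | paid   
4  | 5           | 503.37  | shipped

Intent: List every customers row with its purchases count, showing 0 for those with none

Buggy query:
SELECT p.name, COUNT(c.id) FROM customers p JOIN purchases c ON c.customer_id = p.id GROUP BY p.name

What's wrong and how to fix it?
Bug: An inner join excludes parents with zero children

Fix: Use LEFT JOIN so parents without children still appear (COUNT(c.id) gives 0)

Corrected query:
SELECT p.name, COUNT(c.id) FROM customers p LEFT JOIN purchases c ON c.customer_id = p.id GROUP BY p.name

Result:
name  | COUNT(c.id)
------+------------
Alice | 0          
Bob   | 1          
Carol | 1          
Eve   | 1          
Frank | 1          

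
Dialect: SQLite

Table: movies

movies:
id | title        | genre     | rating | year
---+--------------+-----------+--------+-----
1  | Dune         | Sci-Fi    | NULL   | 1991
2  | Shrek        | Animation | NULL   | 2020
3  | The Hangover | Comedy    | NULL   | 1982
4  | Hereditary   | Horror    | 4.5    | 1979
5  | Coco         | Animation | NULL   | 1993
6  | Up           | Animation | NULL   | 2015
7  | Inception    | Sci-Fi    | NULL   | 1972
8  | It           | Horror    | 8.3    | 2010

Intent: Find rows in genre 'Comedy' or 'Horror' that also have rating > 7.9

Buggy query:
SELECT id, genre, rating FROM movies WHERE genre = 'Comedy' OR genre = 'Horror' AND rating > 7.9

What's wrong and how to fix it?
Bug: AND binds tighter than OR, so this parses as genre = 'Comedy' OR (genre = 'Horror' AND rating > 7.9)

Fix: Group the OR with parentheses (or use IN), then AND the threshold

Corrected query:
SELECT id, genre, rating FROM movies WHERE (genre = 'Comedy' OR genre = 'Horror') AND rating > 7.9

Result:
id | genre  | rating
---+--------+-------
8  | Horror | 8.3   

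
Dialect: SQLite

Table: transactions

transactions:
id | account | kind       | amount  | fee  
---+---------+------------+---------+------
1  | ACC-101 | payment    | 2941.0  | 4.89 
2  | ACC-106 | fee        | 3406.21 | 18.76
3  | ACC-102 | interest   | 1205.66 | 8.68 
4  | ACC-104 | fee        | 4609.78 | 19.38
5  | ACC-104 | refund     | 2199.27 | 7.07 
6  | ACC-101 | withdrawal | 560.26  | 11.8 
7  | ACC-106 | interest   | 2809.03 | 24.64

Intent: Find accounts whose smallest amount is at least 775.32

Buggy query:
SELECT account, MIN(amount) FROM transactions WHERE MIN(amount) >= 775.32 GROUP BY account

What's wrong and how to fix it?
Bug: Aggregates like MIN are computed per group after WHERE runs

Fix: Replace WHERE with HAVING after the GROUP BY

Corrected query:
SELECT account, MIN(amount) FROM transactions GROUP BY account HAVING MIN(amount) >= 775.32

Result:
account | MIN(amount)
--------+------------
ACC-102 | 1205.66    
ACC-104 | 2199.27    
ACC-106 | 2809.03    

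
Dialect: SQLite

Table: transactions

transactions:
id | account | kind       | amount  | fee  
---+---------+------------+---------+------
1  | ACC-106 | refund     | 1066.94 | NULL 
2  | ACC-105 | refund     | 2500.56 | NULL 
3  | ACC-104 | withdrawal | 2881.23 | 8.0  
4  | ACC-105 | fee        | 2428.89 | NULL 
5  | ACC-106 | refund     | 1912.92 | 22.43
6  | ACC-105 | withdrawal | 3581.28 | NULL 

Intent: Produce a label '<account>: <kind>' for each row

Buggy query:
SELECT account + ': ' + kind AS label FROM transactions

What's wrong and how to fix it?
Bug: '+' is numeric addition; on text columns SQLite converts them to 0 instead of concatenating

Fix: Replace + with || to concatenate text

Corrected query:
SELECT account || ': ' || kind AS label FROM transactions

Result:
label              
-------------------
ACC-106: refund    
ACC-105: refund    
ACC-104: withdrawal
ACC-105: fee       
ACC-106: refund    
ACC-105: withdrawal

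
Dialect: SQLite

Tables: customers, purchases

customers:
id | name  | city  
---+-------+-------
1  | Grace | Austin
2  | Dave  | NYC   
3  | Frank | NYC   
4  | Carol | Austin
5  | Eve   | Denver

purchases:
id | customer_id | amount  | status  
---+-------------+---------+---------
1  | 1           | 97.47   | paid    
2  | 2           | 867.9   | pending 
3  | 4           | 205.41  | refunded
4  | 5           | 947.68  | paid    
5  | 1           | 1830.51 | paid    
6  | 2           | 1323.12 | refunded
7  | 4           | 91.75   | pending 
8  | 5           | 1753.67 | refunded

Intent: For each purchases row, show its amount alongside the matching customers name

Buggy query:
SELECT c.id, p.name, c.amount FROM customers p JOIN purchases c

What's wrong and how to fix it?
Bug: Missing join condition: each purchases row is matched to all customers rows instead of just its own

Fix: Add ON c.customer_id = p.id to the JOIN

Corrected query:
SELECT c.id, p.name, c.amount FROM customers p JOIN purchases c ON c.customer_id = p.id

Result:
id | name  | amount 
---+-------+--------
1  | Grace | 97.47  
2  | Dave  | 867.9  
3  | Carol | 205.41 
4  | Eve   | 947.68 
5  | Grace | 1830.51
6  | Dave  | 1323.12
7  | Carol | 91.75  
8  | Eve   | 1753.67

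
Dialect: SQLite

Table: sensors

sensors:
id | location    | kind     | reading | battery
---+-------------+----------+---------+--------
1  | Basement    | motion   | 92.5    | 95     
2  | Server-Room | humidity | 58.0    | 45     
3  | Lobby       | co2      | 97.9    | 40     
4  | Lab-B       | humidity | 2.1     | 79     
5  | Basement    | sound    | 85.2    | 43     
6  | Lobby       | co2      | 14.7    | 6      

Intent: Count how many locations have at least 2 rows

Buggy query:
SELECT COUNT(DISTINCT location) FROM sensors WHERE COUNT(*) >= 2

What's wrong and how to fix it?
Bug: COUNT(*) cannot appear in WHERE; the per-group count doesn't exist yet

Fix: Use a subquery that GROUPs and filters with HAVING, then count its rows

Corrected query:
SELECT COUNT(*) FROM (SELECT location FROM sensors GROUP BY location HAVING COUNT(*) >= 2)

Result:
COUNT(*)
--------
2       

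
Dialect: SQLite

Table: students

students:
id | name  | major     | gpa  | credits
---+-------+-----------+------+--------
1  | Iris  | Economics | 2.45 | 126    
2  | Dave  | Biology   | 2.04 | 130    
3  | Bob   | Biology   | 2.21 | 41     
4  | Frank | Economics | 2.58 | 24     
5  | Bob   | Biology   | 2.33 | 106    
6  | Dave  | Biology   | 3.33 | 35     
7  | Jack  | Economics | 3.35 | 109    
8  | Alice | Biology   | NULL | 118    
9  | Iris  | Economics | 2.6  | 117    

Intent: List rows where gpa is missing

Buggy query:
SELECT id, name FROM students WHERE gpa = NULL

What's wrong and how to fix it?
Bug: '= NULL' is always unknown in SQL three-valued logic, so no rows match

Fix: Replace '= NULL' with 'IS NULL'

Corrected query:
SELECT id, name FROM students WHERE gpa IS NULL

Result:
id | name 
---+------
8  | Alice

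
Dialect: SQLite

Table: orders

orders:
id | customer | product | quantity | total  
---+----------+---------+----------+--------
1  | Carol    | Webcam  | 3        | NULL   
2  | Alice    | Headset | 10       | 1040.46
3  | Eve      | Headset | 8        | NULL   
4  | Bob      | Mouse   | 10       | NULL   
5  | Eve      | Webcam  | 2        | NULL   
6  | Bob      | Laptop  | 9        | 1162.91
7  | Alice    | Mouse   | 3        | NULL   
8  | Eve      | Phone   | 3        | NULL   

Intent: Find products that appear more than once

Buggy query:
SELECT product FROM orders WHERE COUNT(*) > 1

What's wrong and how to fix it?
Bug: WHERE can't reference COUNT(*); aggregates are computed after WHERE

Fix: GROUP BY product, then filter groups with HAVING COUNT(*) > 1

Corrected query:
SELECT product FROM orders GROUP BY product HAVING COUNT(*) > 1

Result:
product
-------
Headset
Mouse  
Webcam 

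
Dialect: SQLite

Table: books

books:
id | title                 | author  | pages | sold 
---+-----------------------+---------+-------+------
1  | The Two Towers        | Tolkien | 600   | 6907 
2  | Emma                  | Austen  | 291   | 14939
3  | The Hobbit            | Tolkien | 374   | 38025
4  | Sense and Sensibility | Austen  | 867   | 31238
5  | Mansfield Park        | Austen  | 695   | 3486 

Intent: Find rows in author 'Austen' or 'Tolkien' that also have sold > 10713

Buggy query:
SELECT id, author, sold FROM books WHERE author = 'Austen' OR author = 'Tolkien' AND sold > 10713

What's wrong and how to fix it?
Bug: Without parentheses, AND is evaluated before OR, so the sold filter only applies to the 'Tolkien' branch

Fix: Group the OR with parentheses (or use IN), then AND the threshold

Corrected query:
SELECT id, author, sold FROM books WHERE (author = 'Austen' OR author = 'Tolkien') AND sold > 10713

Result:
id | author  | sold 
---+---------+------
2  | Austen  | 14939
3  | Tolkien | 38025
4  | Austen  | 31238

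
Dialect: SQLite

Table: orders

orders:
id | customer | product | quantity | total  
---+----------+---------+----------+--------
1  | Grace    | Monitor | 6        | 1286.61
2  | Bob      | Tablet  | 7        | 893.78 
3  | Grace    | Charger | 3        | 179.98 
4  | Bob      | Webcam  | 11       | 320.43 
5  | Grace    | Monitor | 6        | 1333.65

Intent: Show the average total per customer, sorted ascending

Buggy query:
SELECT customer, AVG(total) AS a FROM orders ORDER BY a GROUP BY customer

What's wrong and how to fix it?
Bug: ORDER BY appears before GROUP BY; SQL clause order requires GROUP BY first

Fix: Reorder: SELECT … FROM … GROUP BY … ORDER BY …

Corrected query:
SELECT customer, AVG(total) AS a FROM orders GROUP BY customer ORDER BY a

Result:
customer | a         
---------+-----------
Bob      | 607.105   
Grace    | 933.413333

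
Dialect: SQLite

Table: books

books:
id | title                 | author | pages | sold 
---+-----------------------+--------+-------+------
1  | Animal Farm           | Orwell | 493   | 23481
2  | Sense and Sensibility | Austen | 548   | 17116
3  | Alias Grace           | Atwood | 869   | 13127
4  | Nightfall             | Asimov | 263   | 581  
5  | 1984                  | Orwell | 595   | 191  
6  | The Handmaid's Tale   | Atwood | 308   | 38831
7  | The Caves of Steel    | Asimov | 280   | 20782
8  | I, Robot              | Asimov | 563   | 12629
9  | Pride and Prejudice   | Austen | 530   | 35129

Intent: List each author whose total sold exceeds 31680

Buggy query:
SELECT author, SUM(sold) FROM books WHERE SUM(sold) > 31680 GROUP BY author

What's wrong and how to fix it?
Bug: WHERE runs before GROUP BY, so aggregates aren't available there

Fix: Use HAVING (which filters groups after aggregation) instead of WHERE

Corrected query:
SELECT author, SUM(sold) FROM books GROUP BY author HAVING SUM(sold) > 31680

Result:
author | SUM(sold)
-------+----------
Asimov | 33992    
Atwood | 51958    
Austen | 52245    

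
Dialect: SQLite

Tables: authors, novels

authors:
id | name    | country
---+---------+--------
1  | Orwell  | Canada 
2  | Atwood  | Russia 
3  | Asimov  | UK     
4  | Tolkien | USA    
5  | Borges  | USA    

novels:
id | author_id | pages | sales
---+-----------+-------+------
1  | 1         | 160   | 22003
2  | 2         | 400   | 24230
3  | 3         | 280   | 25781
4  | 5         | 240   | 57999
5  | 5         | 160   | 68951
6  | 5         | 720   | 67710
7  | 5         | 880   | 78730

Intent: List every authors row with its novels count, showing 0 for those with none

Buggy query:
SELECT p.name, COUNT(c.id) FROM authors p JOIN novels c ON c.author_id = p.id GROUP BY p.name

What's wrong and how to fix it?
Bug: An inner join excludes parents with zero children

Fix: Switch to LEFT JOIN to retain unmatched parent rows

Corrected query:
SELECT p.name, COUNT(c.id) FROM authors p LEFT JOIN novels c ON c.author_id = p.id GROUP BY p.name

Result:
name    | COUNT(c.id)
--------+------------
Asimov  | 1          
Atwood  | 1          
Borges  | 4          
Orwell  | 1          
Tolkien | 0          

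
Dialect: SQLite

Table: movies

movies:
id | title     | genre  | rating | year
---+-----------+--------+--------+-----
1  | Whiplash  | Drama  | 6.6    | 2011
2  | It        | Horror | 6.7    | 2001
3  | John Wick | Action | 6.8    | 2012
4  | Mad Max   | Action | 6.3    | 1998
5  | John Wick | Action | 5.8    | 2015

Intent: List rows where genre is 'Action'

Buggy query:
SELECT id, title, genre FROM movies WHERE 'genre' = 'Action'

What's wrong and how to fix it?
Bug: Single quotes denote string literals in SQL; the column name is being compared as a constant string

Fix: Remove the quotes around the column name (or use double quotes for an identifier)

Corrected query:
SELECT id, title, genre FROM movies WHERE genre = 'Action'

Result:
id | title     | genre 
---+-----------+-------
3  | John Wick | Action
4  | Mad Max   | Action
5  | John Wick | Action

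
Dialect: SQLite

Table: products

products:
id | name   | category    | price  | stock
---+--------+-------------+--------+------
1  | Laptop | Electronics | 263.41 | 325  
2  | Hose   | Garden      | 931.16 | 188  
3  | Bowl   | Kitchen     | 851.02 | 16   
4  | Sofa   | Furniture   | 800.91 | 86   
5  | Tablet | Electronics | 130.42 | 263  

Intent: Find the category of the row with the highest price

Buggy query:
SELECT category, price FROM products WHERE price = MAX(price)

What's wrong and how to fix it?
Bug: MAX(price) is an aggregate and cannot be used directly in WHERE

Fix: Use a subquery: WHERE price = (SELECT MAX(price) FROM products)

Corrected query:
SELECT category, price FROM products WHERE price = (SELECT MAX(price) FROM products)

Result:
category | price 
---------+-------
Garden   | 931.16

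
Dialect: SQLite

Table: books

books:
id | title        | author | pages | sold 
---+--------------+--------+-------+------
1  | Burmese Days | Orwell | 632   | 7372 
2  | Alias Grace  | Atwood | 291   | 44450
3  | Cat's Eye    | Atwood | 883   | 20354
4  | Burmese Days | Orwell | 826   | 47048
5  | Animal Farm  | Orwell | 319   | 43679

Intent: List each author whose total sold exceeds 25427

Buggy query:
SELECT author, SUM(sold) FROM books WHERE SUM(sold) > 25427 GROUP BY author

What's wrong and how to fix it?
Bug: WHERE runs before GROUP BY, so aggregates aren't available there

Fix: Use HAVING (which filters groups after aggregation) instead of WHERE

Corrected query:
SELECT author, SUM(sold) FROM books GROUP BY author HAVING SUM(sold) > 25427

Result:
author | SUM(sold)
-------+----------
Atwood | 64804    
Orwell | 98099    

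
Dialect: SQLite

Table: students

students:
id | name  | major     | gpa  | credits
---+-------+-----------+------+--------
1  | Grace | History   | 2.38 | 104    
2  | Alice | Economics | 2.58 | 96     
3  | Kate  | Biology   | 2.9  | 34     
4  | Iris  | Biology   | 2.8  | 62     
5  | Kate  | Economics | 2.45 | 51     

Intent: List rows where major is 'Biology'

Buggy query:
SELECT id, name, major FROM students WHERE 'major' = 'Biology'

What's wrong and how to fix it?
Bug: 'major' in single quotes is a string literal, not the column; the comparison is literal-vs-literal and never true

Fix: Remove the quotes around the column name (or use double quotes for an identifier)

Corrected query:
SELECT id, name, major FROM students WHERE major = 'Biology'

Result:
id | name | major  
---+------+--------
3  | Kate | Biology
4  | Iris | Biology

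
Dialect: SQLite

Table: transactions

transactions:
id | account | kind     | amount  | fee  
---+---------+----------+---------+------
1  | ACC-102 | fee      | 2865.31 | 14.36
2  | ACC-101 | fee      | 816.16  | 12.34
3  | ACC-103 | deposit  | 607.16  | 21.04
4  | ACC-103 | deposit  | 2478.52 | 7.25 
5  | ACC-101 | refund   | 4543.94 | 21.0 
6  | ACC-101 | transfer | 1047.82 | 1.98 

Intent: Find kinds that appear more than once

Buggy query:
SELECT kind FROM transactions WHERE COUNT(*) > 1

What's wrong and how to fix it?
Bug: COUNT(*) is an aggregate and cannot be used in WHERE

Fix: Group first, then use HAVING for the count condition

Corrected query:
SELECT kind FROM transactions GROUP BY kind HAVING COUNT(*) > 1

Result:
kind   
-------
deposit
fee    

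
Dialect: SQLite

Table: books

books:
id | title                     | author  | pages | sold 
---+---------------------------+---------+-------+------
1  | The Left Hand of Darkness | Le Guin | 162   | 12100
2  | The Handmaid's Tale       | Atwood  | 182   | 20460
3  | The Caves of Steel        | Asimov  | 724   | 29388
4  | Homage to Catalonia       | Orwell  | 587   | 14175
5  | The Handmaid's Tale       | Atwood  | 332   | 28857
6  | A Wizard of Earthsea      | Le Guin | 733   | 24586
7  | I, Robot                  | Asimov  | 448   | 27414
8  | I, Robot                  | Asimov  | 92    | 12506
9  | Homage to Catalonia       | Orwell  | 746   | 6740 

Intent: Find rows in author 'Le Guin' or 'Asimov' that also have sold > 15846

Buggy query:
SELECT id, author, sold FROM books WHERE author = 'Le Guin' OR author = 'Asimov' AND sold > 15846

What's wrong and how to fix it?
Bug: Without parentheses, AND is evaluated before OR, so the sold filter only applies to the 'Asimov' branch

Fix: Add parentheses around the OR so the AND applies to both alternatives

Corrected query:
SELECT id, author, sold FROM books WHERE (author = 'Le Guin' OR author = 'Asimov') AND sold > 15846

Result:
id | author  | sold 
---+---------+------
3  | Asimov  | 29388
6  | Le Guin | 24586
7  | Asimov  | 27414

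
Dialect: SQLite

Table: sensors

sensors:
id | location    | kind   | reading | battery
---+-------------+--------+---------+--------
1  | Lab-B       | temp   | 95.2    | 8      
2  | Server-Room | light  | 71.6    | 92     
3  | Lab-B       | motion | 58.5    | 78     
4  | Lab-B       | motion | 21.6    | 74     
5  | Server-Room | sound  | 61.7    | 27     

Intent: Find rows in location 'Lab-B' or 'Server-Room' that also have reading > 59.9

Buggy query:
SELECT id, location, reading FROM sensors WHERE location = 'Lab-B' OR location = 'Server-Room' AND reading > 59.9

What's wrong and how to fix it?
Bug: AND binds tighter than OR, so this parses as location = 'Lab-B' OR (location = 'Server-Room' AND reading > 59.9)

Fix: Add parentheses around the OR so the AND applies to both alternatives

Corrected query:
SELECT id, location, reading FROM sensors WHERE (location = 'Lab-B' OR location = 'Server-Room') AND reading > 59.9

Result:
id | location    | reading
---+-------------+--------
1  | Lab-B       | 95.2   
2  | Server-Room | 71.6   
5  | Server-Room | 61.7   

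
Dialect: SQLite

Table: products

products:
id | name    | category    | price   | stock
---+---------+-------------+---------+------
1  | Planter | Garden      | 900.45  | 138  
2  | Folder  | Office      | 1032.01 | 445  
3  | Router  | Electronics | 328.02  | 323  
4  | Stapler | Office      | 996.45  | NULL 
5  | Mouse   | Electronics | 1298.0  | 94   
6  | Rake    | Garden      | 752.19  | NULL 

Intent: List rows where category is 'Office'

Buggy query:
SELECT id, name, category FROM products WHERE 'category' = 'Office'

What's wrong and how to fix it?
Bug: 'category' in single quotes is a string literal, not the column; the comparison is literal-vs-literal and never true

Fix: Remove the quotes around the column name (or use double quotes for an identifier)

Corrected query:
SELECT id, name, category FROM products WHERE category = 'Office'

Result:
id | name    | category
---+---------+---------
2  | Folder  | Office  
4  | Stapler | Office  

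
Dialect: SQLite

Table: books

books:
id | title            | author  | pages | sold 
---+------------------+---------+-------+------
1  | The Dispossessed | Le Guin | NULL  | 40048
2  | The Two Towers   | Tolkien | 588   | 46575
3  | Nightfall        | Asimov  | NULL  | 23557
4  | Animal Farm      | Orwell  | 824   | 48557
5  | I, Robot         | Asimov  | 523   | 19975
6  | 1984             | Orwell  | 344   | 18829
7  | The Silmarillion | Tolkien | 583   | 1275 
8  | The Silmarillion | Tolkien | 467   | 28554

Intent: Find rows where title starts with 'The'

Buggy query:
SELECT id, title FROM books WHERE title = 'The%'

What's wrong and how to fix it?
Bug: '=' compares the literal string including the % character; pattern matching needs LIKE

Fix: Replace '=' with LIKE so 'The%' is treated as a pattern

Corrected query:
SELECT id, title FROM books WHERE title LIKE 'The%'

Result:
id | title           
---+-----------------
1  | The Dispossessed
2  | The Two Towers  
7  | The Silmarillion
8  | The Silmarillion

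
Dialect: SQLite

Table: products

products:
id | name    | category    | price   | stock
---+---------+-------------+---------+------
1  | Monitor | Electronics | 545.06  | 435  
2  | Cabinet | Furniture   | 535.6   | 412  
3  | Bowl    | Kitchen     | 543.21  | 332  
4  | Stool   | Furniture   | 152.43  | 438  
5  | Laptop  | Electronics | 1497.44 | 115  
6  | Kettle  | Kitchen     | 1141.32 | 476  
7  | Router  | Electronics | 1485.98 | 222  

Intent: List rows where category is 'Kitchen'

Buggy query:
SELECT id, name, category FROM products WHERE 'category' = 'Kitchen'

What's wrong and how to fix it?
Bug: Single quotes denote string literals in SQL; the column name is being compared as a constant string

Fix: Reference the column as category without single quotes

Corrected query:
SELECT id, name, category FROM products WHERE category = 'Kitchen'

Result:
id | name   | category
---+--------+---------
3  | Bowl   | Kitchen 
6  | Kettle | Kitchen 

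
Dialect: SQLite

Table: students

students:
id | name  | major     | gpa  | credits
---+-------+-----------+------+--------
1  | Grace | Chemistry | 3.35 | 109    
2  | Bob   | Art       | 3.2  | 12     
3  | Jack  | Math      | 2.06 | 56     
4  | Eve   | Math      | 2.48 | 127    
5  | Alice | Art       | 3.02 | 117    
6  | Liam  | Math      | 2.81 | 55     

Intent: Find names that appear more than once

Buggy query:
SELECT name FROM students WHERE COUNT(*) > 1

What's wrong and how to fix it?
Bug: COUNT(*) is an aggregate and cannot be used in WHERE

Fix: GROUP BY name, then filter groups with HAVING COUNT(*) > 1

Corrected query:
SELECT name FROM students GROUP BY name HAVING COUNT(*) > 1

Result:
(no rows)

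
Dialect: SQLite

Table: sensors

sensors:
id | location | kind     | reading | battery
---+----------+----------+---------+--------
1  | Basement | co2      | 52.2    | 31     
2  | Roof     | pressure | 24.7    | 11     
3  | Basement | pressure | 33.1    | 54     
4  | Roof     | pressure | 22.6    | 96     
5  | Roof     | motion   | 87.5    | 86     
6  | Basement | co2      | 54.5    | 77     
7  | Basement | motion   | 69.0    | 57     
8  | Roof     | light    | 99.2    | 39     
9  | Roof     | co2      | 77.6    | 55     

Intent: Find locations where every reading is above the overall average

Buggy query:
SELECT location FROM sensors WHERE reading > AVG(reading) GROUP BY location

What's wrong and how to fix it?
Bug: AVG() is an aggregate; it can't sit directly in WHERE

Fix: Compute the overall average in a scalar subquery and compare each group's MIN against it in HAVING

Corrected query:
SELECT location FROM sensors GROUP BY location HAVING MIN(reading) > (SELECT AVG(reading) FROM sensors)

Result:
(no rows)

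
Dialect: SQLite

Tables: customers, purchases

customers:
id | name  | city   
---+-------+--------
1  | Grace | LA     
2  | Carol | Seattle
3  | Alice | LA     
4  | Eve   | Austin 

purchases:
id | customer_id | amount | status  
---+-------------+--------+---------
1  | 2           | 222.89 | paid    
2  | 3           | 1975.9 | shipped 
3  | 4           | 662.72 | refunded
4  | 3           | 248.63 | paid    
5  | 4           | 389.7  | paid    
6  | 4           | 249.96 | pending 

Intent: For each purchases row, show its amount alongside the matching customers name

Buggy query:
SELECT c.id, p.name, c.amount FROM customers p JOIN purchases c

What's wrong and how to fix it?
Bug: JOIN with no ON clause produces a cartesian product; every purchases row pairs with every customers row

Fix: Add ON c.customer_id = p.id to the JOIN

Corrected query:
SELECT c.id, p.name, c.amount FROM customers p JOIN purchases c ON c.customer_id = p.id

Result:
id | name  | amount
---+-------+-------
1  | Carol | 222.89
2  | Alice | 1975.9
3  | Eve   | 662.72
4  | Alice | 248.63
5  | Eve   | 389.7 
6  | Eve   | 249.96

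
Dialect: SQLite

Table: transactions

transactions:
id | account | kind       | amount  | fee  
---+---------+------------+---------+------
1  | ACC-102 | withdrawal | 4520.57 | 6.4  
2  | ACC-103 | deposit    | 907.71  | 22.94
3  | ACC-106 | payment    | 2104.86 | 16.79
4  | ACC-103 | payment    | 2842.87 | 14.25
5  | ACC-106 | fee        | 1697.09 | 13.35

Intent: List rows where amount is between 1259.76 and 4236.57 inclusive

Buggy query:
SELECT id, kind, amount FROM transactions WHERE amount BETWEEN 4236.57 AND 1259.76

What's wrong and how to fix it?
Bug: BETWEEN expects the lower bound first; with 4236.57 AND 1259.76 the range is empty

Fix: Write BETWEEN 1259.76 AND 4236.57

Corrected query:
SELECT id, kind, amount FROM transactions WHERE amount BETWEEN 1259.76 AND 4236.57

Result:
id | kind    | amount 
---+---------+--------
3  | payment | 2104.86
4  | payment | 2842.87
5  | fee     | 1697.09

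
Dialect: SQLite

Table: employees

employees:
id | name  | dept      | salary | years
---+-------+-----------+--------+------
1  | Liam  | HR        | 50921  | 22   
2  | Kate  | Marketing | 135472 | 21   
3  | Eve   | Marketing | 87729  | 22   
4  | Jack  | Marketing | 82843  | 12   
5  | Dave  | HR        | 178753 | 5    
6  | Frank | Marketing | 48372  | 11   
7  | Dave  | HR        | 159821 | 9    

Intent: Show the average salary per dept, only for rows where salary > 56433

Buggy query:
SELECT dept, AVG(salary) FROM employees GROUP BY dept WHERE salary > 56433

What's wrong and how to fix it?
Bug: Row-level WHERE must come before GROUP BY in the clause order

Fix: Move the WHERE clause before GROUP BY

Corrected query:
SELECT dept, AVG(salary) FROM employees WHERE salary > 56433 GROUP BY dept

Result:
dept      | AVG(salary)  
----------+--------------
HR        | 169287       
Marketing | 102014.666667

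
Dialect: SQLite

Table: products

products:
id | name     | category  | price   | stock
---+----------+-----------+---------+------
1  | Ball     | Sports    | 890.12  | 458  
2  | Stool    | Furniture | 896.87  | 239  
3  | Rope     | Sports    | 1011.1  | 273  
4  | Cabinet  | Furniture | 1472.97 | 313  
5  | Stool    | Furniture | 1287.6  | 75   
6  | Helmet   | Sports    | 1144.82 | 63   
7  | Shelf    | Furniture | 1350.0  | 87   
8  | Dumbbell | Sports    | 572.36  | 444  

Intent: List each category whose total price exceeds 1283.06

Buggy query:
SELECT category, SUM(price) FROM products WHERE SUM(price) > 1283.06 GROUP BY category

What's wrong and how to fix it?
Bug: SUM(price) is an aggregate, but WHERE filters rows before aggregation

Fix: Move the aggregate condition to a HAVING clause

Corrected query:
SELECT category, SUM(price) FROM products GROUP BY category HAVING SUM(price) > 1283.06

Result:
category  | SUM(price)
----------+-----------
Furniture | 5007.44   
Sports    | 3618.4    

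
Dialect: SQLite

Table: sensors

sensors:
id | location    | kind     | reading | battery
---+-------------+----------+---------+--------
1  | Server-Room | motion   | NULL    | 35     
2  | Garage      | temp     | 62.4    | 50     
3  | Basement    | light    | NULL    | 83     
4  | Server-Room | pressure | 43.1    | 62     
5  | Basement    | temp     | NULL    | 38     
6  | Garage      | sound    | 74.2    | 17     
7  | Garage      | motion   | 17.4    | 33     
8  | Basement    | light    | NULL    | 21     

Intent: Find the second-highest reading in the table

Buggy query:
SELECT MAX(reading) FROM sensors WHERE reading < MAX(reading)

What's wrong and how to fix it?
Bug: The inner MAX is an aggregate inside WHERE, which is not allowed

Fix: Compute the overall MAX in a subquery, then take MAX of rows below it

Corrected query:
SELECT MAX(reading) FROM sensors WHERE reading < (SELECT MAX(reading) FROM sensors)

Result:
MAX(reading)
------------
62.4        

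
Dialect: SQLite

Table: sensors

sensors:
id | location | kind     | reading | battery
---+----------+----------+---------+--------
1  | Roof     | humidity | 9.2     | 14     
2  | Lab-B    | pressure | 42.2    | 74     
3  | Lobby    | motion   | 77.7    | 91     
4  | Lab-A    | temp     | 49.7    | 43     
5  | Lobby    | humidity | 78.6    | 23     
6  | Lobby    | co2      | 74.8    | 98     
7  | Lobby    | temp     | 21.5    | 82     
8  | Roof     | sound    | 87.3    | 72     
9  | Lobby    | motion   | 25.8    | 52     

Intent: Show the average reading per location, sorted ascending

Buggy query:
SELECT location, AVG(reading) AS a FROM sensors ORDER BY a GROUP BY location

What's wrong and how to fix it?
Bug: ORDER BY appears before GROUP BY; SQL clause order requires GROUP BY first

Fix: Reorder: SELECT … FROM … GROUP BY … ORDER BY …

Corrected query:
SELECT location, AVG(reading) AS a FROM sensors GROUP BY location ORDER BY a

Result:
location | a    
---------+------
Lab-B    | 42.2 
Roof     | 48.25
Lab-A    | 49.7 
Lobby    | 55.68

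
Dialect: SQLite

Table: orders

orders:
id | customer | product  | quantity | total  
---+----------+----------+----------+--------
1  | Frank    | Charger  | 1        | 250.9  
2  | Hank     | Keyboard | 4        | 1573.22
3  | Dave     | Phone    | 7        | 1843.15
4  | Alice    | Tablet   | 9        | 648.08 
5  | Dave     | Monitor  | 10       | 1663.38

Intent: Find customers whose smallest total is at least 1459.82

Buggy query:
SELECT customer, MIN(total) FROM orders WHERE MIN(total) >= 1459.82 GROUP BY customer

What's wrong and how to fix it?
Bug: MIN() in WHERE is a misuse of aggregate

Fix: Replace WHERE with HAVING after the GROUP BY

Corrected query:
SELECT customer, MIN(total) FROM orders GROUP BY customer HAVING MIN(total) >= 1459.82

Result:
customer | MIN(total)
---------+-----------
Dave     | 1663.38   
Hank     | 1573.22   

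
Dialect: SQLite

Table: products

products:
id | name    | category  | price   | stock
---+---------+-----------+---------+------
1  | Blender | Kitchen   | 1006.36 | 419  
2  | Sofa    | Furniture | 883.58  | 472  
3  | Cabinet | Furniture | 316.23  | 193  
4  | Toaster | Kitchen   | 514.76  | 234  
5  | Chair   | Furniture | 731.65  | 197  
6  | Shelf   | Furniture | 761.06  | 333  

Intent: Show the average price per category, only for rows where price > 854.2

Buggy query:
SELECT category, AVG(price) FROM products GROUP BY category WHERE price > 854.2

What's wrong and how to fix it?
Bug: WHERE cannot follow GROUP BY

Fix: Place WHERE between FROM and GROUP BY

Corrected query:
SELECT category, AVG(price) FROM products WHERE price > 854.2 GROUP BY category

Result:
category  | AVG(price)
----------+-----------
Furniture | 883.58    
Kitchen   | 1006.36   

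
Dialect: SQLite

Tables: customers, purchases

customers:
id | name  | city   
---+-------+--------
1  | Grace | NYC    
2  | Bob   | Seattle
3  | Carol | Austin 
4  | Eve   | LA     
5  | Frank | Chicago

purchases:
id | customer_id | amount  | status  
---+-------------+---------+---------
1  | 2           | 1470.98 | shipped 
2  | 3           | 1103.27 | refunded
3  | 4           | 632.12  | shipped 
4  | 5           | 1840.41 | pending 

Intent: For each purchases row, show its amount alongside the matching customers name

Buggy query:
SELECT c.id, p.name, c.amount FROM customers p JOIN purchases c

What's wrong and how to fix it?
Bug: JOIN with no ON clause produces a cartesian product; every purchases row pairs with every customers row

Fix: Specify the join condition linking the foreign key to the parent id

Corrected query:
SELECT c.id, p.name, c.amount FROM customers p JOIN purchases c ON c.customer_id = p.id

Result:
id | name  | amount 
---+-------+--------
1  | Bob   | 1470.98
2  | Carol | 1103.27
3  | Eve   | 632.12 
4  | Frank | 1840.41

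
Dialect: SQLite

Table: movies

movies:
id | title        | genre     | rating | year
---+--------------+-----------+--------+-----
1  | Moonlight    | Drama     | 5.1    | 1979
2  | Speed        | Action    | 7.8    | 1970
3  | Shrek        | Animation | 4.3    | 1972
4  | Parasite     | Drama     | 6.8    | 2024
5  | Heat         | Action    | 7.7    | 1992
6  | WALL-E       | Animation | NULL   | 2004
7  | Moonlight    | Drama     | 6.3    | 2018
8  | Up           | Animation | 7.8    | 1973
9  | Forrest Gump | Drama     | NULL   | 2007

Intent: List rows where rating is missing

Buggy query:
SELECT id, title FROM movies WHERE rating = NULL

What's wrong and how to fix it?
Bug: '= NULL' is always unknown in SQL three-valued logic, so no rows match

Fix: Replace '= NULL' with 'IS NULL'

Corrected query:
SELECT id, title FROM movies WHERE rating IS NULL

Result:
id | title       
---+-------------
6  | WALL-E      
9  | Forrest Gump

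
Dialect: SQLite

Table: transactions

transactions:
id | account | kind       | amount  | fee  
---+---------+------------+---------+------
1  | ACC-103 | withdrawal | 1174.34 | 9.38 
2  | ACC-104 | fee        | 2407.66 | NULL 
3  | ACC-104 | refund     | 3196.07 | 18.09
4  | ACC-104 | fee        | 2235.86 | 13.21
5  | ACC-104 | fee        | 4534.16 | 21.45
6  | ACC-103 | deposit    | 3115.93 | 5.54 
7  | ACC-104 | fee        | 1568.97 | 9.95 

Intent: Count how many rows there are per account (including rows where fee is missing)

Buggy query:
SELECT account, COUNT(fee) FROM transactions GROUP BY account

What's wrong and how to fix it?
Bug: COUNT(column) counts non-NULL values only; rows with NULL fee aren't counted

Fix: Replace COUNT(fee) with COUNT(*)

Corrected query:
SELECT account, COUNT(*) FROM transactions GROUP BY account

Result:
account | COUNT(*)
--------+---------
ACC-103 | 2       
ACC-104 | 5       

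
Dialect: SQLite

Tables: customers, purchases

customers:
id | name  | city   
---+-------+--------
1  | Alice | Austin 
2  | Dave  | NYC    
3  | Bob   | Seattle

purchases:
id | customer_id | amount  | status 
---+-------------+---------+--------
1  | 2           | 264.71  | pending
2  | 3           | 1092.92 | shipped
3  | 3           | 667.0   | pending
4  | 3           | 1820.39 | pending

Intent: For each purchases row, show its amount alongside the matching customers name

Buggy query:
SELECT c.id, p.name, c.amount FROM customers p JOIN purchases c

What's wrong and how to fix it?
Bug: JOIN with no ON clause produces a cartesian product; every purchases row pairs with every customers row

Fix: Add ON c.customer_id = p.id to the JOIN

Corrected query:
SELECT c.id, p.name, c.amount FROM customers p JOIN purchases c ON c.customer_id = p.id

Result:
id | name | amount 
---+------+--------
1  | Dave | 264.71 
2  | Bob  | 1092.92
3  | Bob  | 667    
4  | Bob  | 1820.39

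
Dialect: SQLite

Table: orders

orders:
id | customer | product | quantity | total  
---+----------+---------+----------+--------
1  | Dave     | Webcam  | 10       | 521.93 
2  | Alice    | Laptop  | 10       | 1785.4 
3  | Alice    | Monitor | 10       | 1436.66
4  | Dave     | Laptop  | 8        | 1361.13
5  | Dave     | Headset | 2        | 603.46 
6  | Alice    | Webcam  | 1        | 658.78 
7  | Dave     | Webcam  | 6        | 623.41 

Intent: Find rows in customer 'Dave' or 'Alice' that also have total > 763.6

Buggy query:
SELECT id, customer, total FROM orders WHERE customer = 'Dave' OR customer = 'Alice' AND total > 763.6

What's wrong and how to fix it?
Bug: AND binds tighter than OR, so this parses as customer = 'Dave' OR (customer = 'Alice' AND total > 763.6)

Fix: Group the OR with parentheses (or use IN), then AND the threshold

Corrected query:
SELECT id, customer, total FROM orders WHERE (customer = 'Dave' OR customer = 'Alice') AND total > 763.6

Result:
id | customer | total  
---+----------+--------
2  | Alice    | 1785.4 
3  | Alice    | 1436.66
4  | Dave     | 1361.13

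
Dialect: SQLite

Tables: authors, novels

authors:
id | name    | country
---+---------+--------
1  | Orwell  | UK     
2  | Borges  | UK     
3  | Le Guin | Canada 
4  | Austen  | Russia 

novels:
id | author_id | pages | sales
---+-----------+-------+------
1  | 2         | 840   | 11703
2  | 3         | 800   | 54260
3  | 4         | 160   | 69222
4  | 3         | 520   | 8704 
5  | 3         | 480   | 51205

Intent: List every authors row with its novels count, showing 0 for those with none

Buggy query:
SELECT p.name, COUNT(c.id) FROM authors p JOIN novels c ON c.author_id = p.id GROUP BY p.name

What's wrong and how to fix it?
Bug: An inner join excludes parents with zero children

Fix: Switch to LEFT JOIN to retain unmatched parent rows

Corrected query:
SELECT p.name, COUNT(c.id) FROM authors p LEFT JOIN novels c ON c.author_id = p.id GROUP BY p.name

Result:
name    | COUNT(c.id)
--------+------------
Austen  | 1          
Borges  | 1          
Le Guin | 3          
Orwell  | 0          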